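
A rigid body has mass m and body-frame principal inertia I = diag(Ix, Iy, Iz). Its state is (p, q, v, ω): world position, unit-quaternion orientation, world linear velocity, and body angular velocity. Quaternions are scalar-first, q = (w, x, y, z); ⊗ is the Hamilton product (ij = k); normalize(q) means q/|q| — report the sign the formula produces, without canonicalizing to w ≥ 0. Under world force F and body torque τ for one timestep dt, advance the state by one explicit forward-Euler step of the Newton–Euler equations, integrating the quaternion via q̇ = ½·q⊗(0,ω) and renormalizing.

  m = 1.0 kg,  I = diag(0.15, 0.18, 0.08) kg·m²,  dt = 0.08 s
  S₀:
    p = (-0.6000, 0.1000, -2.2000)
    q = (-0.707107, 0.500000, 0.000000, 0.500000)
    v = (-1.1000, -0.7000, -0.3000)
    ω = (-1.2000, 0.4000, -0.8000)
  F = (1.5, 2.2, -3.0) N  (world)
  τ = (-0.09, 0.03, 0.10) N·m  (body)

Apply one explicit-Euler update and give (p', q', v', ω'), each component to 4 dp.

a = F/m = (1.5000, 2.2000, -3.0000)
p + v·dt = (-0.6880, 0.0440, -2.2240)
v' = v + a·dt = (-0.9800, -0.5240, -0.5400)
precession coupling ω×(Iω) = (0.0320, 0.0672, -0.0144)
α = I⁻¹(τ − ω×Iω) = (-0.8133, -0.2067, 1.4300)
ω' = ω + α·dt = (-1.2651, 0.3835, -0.6856)
q⊗(0,ω) = (1.0000000, 0.6485284, -0.4828428, 0.7656856)
updated quaternion q' = (-0.6659, 0.5250, -0.0193, 0.5297)

p' = (-0.6880, 0.0440, -2.2240)
q' = (-0.6659, 0.5250, -0.0193, 0.5297)
v' = (-0.9800, -0.5240, -0.5400)
ω' = (-1.2651, 0.3835, -0.6856)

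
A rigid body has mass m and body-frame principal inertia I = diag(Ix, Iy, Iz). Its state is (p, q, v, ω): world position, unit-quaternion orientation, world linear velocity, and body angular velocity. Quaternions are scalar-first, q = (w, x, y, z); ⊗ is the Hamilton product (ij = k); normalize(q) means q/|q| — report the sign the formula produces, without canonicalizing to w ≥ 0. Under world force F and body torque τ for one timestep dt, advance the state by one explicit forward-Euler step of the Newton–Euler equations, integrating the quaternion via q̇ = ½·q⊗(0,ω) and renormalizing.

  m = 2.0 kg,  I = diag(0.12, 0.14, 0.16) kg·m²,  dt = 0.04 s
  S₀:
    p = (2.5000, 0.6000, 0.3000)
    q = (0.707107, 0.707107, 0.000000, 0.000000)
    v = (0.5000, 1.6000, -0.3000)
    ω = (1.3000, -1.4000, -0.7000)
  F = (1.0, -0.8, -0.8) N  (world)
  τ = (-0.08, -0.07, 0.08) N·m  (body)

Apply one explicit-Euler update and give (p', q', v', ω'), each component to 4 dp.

p' = p + v·dt = (2.5200, 0.6640, 0.2880)
v + (F/m)dt = (0.5200, 1.5840, -0.3160)
ω×(Iω) gyroscopic = (0.0196, 0.0364, -0.0364)
α = I⁻¹(τ − ω×Iω) = (-0.8300, -0.7600, 0.7275)
ω + α·dt = (1.2668, -1.4304, -0.6709)
q⊗(0,ω) = (-0.9192391, 0.9192391, -0.4949749, -1.4849247)
q' = normalize(q + ½dt·q⊗(0,ω)) = (0.6882, 0.7249, -0.0099, -0.0297)

p' = (2.5200, 0.6640, 0.2880)
q' = (0.6882, 0.7249, -0.0099, -0.0297)
v' = (0.5200, 1.5840, -0.3160)
ω' = (1.2668, -1.4304, -0.6709)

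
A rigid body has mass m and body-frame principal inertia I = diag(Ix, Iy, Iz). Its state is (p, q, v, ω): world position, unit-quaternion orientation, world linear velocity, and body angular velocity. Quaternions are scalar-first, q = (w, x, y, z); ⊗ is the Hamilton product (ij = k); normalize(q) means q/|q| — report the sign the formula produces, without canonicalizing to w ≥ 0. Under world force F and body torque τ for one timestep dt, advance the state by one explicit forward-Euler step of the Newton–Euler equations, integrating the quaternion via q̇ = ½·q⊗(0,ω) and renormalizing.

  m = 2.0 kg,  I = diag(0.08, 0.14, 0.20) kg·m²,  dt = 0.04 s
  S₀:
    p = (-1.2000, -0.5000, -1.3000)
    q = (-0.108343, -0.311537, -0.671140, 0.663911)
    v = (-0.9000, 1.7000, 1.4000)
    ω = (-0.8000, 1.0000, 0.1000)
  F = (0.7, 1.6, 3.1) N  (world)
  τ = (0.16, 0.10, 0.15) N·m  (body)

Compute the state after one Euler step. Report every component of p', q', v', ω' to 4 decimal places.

p' = (-1.2360, -0.4320, -1.2440)
q' = (-0.1012, -0.3243, -0.6831, 0.6465)
v' = (-0.8860, 1.7320, 1.4620)
ω' = (-0.7230, 1.0258, 0.1396)

gyro term ω×Iω = (0.0060, 0.0096, -0.0480)
(τ − ω×Iω)/I = (1.9250, 0.6457, 0.9900)
ω + α·dt = (-0.7230, 1.0258, 0.1396)
q⊗(0,ω) = (0.3555193, -0.6443506, -0.6083181, -0.8592833)
q + ½dt·q⊗(0,ω), renormalized = (-0.1012, -0.3243, -0.6831, 0.6465)
a = (0.3500, 0.8000, 1.5500)
p + v·dt = (-1.2360, -0.4320, -1.2440)
v + (F/m)dt = (-0.8860, 1.7320, 1.4620)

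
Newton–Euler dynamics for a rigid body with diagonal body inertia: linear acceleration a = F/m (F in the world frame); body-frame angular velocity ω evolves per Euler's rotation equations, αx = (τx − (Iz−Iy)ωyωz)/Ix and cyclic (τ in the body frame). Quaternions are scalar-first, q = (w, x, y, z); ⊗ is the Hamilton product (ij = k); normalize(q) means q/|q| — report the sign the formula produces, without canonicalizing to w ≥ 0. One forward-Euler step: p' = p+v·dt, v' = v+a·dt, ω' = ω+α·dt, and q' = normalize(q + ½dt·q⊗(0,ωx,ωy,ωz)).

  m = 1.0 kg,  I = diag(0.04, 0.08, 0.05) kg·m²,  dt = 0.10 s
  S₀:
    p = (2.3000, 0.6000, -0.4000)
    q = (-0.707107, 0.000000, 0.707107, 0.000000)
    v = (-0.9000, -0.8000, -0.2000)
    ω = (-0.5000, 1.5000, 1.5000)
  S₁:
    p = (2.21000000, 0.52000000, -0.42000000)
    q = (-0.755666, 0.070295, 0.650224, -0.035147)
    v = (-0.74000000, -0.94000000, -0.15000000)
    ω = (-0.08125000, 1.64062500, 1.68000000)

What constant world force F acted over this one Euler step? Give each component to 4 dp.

Δv = v₁−v₀ = (0.16000000, -0.14000000, 0.05000000)
applied force F = (1.6000, -1.4000, 0.5000)

F = (1.6000, -1.4000, 0.5000)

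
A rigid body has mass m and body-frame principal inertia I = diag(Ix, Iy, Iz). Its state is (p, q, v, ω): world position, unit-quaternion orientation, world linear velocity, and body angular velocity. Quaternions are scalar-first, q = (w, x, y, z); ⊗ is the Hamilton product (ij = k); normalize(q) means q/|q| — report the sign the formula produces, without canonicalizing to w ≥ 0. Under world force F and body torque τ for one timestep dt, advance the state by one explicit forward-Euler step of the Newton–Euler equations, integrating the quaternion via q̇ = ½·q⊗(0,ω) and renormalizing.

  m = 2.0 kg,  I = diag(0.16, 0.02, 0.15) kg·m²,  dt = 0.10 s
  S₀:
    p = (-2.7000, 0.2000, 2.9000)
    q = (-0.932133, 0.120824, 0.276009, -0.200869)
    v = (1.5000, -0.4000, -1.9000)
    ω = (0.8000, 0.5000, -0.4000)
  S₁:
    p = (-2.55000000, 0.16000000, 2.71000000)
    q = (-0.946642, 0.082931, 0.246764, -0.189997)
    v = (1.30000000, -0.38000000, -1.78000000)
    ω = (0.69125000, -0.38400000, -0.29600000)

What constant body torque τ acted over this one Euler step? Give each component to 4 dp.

τ = (-0.2000, -0.1800, 0.1000)

rate change Δω = (-0.10875000, -0.88400000, 0.10400000)
τ = I·(Δω/dt) + ω₀×(Iω₀) = (-0.2000, -0.1800, 0.1000)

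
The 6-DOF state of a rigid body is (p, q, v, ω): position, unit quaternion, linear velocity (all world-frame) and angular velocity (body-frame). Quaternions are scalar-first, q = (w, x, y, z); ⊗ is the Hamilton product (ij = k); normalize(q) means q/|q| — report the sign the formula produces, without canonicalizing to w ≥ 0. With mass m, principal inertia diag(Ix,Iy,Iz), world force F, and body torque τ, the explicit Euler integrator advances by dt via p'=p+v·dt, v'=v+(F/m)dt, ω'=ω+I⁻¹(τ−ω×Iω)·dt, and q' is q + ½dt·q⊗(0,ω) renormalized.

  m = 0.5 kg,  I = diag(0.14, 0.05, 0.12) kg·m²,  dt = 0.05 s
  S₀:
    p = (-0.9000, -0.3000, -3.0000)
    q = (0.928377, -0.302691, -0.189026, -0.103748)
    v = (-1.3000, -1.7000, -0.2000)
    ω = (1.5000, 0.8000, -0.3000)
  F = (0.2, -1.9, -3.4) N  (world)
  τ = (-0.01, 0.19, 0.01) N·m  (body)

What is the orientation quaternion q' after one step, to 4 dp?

q' = (0.9419, -0.2641, -0.1765, -0.1096)

Hamilton product q⊗(0,ω) = (0.5741329, 1.5322717, 0.4962723, -0.2371269)
q + ½dt·q⊗(0,ω), renormalized = (0.9419, -0.2641, -0.1765, -0.1096)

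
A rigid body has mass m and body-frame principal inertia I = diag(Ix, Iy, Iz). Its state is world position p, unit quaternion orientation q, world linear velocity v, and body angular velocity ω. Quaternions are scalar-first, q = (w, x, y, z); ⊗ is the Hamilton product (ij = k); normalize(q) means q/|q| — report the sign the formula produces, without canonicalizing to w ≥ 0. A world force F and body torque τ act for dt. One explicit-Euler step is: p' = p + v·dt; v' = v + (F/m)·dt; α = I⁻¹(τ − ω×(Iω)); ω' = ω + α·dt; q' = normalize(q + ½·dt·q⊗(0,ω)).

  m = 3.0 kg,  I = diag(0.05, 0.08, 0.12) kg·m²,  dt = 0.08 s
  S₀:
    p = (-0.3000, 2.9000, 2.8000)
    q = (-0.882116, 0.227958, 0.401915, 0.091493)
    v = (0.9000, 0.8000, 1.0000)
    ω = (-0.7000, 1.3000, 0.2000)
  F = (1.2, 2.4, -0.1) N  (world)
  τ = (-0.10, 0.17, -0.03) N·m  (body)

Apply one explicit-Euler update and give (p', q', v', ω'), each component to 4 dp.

p' = (-0.2280, 2.9640, 2.8800)
q' = (-0.8958, 0.2507, 0.3510, 0.1074)
v' = (0.9320, 0.8640, 0.9973)
ω' = (-0.8766, 1.4602, 0.1982)

new position p' = (-0.2280, 2.9640, 2.8800)
v' = v + a·dt = (0.9320, 0.8640, 0.9973)
precession coupling ω×(Iω) = (0.0104, 0.0098, -0.0273)
α = I⁻¹(τ − ω×Iω) = (-2.2080, 2.0025, -0.0225)
ω' = ω + α·dt = (-0.8766, 1.4602, 0.1982)
Hamilton product q⊗(0,ω) = (-0.3812175, 0.5789233, -1.2563875, 0.4012627)
q' = normalize(q + ½dt·q⊗(0,ω)) = (-0.8958, 0.2507, 0.3510, 0.1074)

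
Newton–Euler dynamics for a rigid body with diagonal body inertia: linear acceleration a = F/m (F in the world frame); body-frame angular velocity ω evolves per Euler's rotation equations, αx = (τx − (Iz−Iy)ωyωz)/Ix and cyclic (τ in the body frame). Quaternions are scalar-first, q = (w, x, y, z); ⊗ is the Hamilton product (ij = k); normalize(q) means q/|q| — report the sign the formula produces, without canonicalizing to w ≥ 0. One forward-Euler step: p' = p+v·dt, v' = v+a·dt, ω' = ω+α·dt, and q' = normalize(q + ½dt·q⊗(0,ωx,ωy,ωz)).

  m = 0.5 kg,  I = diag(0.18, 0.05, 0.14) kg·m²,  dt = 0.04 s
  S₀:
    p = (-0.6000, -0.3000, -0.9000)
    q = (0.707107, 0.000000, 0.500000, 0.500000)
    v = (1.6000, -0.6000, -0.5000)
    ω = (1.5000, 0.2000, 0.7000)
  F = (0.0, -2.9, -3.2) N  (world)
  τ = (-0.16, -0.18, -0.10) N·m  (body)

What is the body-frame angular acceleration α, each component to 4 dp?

α = (-0.9589, -4.4400, -0.4357)

ω×(Iω) gyroscopic = (0.0126, 0.0420, -0.0390)
α = I⁻¹(τ − ω×Iω) = (-0.9589, -4.4400, -0.4357)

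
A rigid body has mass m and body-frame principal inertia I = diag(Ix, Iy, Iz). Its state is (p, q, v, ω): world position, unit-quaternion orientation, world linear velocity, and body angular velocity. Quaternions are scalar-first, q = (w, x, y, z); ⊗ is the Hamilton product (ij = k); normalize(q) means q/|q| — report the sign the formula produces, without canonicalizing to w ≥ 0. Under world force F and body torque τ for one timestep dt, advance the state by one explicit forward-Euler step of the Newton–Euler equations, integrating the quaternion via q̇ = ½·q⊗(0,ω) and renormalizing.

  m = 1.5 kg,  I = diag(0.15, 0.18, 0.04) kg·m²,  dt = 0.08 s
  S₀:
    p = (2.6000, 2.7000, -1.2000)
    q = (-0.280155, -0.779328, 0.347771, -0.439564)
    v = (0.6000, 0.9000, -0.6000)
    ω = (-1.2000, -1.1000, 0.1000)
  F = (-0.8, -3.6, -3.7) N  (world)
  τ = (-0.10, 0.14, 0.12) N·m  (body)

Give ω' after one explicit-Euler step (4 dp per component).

precession coupling ω×(Iω) = (0.0154, -0.0132, 0.0396)
angular accel α = (-0.7693, 0.8511, 2.0100)
ω + α·dt = (-1.2615, -1.0319, 0.2608)

ω' = (-1.2615, -1.0319, 0.2608)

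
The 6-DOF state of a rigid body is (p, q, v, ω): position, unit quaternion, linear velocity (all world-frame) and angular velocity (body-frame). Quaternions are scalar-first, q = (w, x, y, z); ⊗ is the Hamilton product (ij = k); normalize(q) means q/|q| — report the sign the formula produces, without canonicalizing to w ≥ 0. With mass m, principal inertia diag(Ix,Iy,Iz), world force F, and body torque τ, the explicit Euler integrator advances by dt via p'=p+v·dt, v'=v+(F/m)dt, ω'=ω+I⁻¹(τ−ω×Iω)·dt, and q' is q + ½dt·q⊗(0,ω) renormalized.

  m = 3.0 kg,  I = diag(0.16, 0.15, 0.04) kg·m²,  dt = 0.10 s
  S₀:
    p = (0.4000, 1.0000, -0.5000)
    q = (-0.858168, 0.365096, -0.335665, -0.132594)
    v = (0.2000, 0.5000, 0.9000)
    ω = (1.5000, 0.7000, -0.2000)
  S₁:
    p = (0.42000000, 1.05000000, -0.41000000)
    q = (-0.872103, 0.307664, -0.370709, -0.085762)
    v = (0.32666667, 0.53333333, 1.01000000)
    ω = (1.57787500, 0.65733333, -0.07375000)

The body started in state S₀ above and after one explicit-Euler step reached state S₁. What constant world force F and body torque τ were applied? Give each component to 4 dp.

F = (3.8000, 1.0000, 3.3000)
τ = (0.1400, -0.1000, 0.0400)

v₁ − v₀ = (0.12666667, 0.03333333, 0.11000000)
F = m·Δv/dt = (3.8000, 1.0000, 3.3000)
ω₁ − ω₀ = (0.07787500, -0.04266667, 0.12625000)
applied torque τ = (0.1400, -0.1000, 0.0400)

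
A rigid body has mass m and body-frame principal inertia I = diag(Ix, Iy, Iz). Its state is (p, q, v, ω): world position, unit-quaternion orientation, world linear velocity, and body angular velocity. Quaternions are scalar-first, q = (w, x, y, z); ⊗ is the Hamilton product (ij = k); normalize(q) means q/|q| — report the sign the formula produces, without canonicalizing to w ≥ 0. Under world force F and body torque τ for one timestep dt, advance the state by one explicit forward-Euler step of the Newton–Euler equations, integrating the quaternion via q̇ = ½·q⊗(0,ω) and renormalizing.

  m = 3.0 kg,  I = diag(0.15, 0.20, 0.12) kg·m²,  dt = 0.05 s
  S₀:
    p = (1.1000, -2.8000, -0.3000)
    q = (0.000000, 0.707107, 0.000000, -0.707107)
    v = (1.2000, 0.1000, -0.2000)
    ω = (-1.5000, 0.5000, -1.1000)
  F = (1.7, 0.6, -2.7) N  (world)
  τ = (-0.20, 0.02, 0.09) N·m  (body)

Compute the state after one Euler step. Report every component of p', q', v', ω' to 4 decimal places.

p' = (1.1600, -2.7950, -0.3100)
q' = (0.0071, 0.7151, 0.0459, -0.6975)
v' = (1.2283, 0.1100, -0.2450)
ω' = (-1.5813, 0.4926, -1.0469)

linear accel F/m = (0.5667, 0.2000, -0.9000)
new position p' = (1.1600, -2.7950, -0.3100)
v' = v + a·dt = (1.2283, 0.1100, -0.2450)
(τ − ω×Iω)/I = (-1.6267, -0.1475, 1.0625)
ω' = ω + α·dt = (-1.5813, 0.4926, -1.0469)
Hamilton product q⊗(0,ω) = (0.2828428, 0.3535535, 1.8384782, 0.3535535)
q' = normalize(q + ½dt·q⊗(0,ω)) = (0.0071, 0.7151, 0.0459, -0.6975)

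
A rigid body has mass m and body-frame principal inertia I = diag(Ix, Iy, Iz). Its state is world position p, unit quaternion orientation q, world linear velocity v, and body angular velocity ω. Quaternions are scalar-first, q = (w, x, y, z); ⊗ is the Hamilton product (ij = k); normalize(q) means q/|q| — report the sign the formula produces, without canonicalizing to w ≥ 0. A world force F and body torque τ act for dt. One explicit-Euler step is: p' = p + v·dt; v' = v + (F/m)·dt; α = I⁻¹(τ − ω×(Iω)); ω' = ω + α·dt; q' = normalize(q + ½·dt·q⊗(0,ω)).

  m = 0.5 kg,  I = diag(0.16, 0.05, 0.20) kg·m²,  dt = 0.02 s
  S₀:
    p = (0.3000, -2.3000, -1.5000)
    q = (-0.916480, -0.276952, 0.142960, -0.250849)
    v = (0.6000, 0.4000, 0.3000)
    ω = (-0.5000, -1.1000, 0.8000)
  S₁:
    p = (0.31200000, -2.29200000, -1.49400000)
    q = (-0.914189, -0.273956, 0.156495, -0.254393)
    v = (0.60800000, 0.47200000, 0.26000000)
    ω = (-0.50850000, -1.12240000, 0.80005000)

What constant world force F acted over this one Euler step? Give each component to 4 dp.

velocity change Δv = (0.00800000, 0.07200000, -0.04000000)
applied force F = (0.2000, 1.8000, -1.0000)

F = (0.2000, 1.8000, -1.0000)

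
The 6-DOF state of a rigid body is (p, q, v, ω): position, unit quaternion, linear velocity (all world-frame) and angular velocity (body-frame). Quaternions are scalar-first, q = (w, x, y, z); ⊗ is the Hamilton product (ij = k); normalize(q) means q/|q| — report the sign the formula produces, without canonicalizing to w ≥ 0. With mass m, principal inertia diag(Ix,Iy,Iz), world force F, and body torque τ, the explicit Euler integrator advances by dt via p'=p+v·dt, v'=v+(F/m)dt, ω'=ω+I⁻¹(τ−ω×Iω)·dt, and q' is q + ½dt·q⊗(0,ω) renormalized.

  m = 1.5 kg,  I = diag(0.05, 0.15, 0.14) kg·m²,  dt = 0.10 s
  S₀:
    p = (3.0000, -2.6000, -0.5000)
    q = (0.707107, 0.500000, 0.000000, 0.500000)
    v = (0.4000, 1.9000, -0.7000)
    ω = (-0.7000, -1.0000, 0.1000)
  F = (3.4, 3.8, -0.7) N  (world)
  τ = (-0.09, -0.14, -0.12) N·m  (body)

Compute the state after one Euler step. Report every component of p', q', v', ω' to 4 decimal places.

precession coupling ω×(Iω) = (0.0010, 0.0063, 0.0700)
α = I⁻¹(τ − ω×Iω) = (-1.8200, -0.9753, -1.3571)
ω' = ω + α·dt = (-0.8820, -1.0975, -0.0357)
q⊗(0,ω) = (0.3000000, 0.0050251, -1.1071070, -0.4292893)
updated quaternion q' = (0.7208, 0.4993, -0.0553, 0.4776)
linear accel F/m = (2.2667, 2.5333, -0.4667)
new position p' = (3.0400, -2.4100, -0.5700)
v + (F/m)dt = (0.6267, 2.1533, -0.7467)

p' = (3.0400, -2.4100, -0.5700)
q' = (0.7208, 0.4993, -0.0553, 0.4776)
v' = (0.6267, 2.1533, -0.7467)
ω' = (-0.8820, -1.0975, -0.0357)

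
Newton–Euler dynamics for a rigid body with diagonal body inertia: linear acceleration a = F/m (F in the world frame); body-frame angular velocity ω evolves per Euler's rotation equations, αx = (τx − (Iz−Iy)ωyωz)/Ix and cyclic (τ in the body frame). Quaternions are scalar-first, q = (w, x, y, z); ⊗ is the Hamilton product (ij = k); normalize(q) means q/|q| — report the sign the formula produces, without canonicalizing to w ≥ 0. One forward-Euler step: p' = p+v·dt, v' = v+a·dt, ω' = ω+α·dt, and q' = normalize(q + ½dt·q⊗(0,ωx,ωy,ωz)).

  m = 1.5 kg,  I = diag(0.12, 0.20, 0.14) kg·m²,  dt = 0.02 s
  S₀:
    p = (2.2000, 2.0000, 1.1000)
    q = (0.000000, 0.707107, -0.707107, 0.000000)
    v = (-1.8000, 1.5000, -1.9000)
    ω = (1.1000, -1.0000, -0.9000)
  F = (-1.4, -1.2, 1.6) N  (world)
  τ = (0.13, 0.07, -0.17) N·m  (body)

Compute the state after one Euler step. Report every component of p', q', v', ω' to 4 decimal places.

p' = (2.1640, 2.0300, 1.0620)
q' = (-0.0148, 0.7134, -0.7006, 0.0007)
v' = (-1.8187, 1.4840, -1.8787)
ω' = (1.1307, -0.9950, -0.9117)

a = F/m = (-0.9333, -0.8000, 1.0667)
p' = p + v·dt = (2.1640, 2.0300, 1.0620)
v + (F/m)dt = (-1.8187, 1.4840, -1.8787)
precession coupling ω×(Iω) = (-0.0540, 0.0198, -0.0880)
angular accel α = (1.5333, 0.2510, -0.5857)
ω + α·dt = (1.1307, -0.9950, -0.9117)
Hamilton product q⊗(0,ω) = (-1.4849247, 0.6363963, 0.6363963, 0.0707107)
updated quaternion q' = (-0.0148, 0.7134, -0.7006, 0.0007)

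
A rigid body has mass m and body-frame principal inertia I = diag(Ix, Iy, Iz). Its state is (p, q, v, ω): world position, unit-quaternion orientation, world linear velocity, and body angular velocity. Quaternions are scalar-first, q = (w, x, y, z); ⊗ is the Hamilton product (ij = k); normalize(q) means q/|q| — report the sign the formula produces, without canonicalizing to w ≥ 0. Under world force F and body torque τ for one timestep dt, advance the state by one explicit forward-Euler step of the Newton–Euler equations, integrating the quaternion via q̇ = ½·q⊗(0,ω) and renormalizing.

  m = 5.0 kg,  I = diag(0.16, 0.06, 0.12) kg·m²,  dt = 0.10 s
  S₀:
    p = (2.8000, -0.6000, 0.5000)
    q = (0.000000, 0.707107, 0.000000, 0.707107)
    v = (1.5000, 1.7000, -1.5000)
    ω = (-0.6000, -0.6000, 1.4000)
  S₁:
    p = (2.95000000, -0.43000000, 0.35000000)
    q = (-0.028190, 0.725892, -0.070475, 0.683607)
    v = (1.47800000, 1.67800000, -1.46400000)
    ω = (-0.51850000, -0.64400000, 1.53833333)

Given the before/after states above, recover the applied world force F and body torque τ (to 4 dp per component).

F = (-1.1000, -1.1000, 1.8000)
τ = (0.0800, -0.0600, 0.1300)

rate change Δω = (0.08150000, -0.04400000, 0.13833333)
precession coupling = (-0.0504, -0.0336, -0.0360)
τ = I·(Δω/dt) + ω₀×(Iω₀) = (0.0800, -0.0600, 0.1300)
Δv = v₁−v₀ = (-0.02200000, -0.02200000, 0.03600000)
F = m·Δv/dt = (-1.1000, -1.1000, 1.8000)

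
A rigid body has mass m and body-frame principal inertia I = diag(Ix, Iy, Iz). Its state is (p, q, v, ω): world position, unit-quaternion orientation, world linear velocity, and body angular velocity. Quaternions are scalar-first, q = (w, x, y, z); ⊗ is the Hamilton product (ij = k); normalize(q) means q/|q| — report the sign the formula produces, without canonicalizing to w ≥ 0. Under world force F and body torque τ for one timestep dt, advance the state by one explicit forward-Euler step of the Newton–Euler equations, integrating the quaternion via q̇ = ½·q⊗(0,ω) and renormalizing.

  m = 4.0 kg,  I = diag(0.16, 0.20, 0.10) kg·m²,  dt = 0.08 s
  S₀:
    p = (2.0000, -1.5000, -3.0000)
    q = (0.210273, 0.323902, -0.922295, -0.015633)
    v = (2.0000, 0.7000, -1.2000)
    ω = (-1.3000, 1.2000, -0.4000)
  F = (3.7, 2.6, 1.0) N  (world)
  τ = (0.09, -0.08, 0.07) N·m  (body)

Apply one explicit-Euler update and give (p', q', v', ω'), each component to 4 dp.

p' = (2.1600, -1.4440, -3.0960)
q' = (0.2704, 0.3276, -0.9038, -0.0513)
v' = (2.0740, 0.7520, -1.1800)
ω' = (-1.2790, 1.1555, -0.2941)

linear accel F/m = (0.9250, 0.6500, 0.2500)
new position p' = (2.1600, -1.4440, -3.0960)
new velocity v' = (2.0740, 0.7520, -1.1800)
angular accel α = (0.2625, -0.5560, 1.3240)
new body rate ω' = (-1.2790, 1.1555, -0.2941)
2q̇ = q⊗(0,ω) = (1.5215734, 0.1143227, 0.4022113, -0.8944103)
q' = normalize(q + ½dt·q⊗(0,ω)) = (0.2704, 0.3276, -0.9038, -0.0513)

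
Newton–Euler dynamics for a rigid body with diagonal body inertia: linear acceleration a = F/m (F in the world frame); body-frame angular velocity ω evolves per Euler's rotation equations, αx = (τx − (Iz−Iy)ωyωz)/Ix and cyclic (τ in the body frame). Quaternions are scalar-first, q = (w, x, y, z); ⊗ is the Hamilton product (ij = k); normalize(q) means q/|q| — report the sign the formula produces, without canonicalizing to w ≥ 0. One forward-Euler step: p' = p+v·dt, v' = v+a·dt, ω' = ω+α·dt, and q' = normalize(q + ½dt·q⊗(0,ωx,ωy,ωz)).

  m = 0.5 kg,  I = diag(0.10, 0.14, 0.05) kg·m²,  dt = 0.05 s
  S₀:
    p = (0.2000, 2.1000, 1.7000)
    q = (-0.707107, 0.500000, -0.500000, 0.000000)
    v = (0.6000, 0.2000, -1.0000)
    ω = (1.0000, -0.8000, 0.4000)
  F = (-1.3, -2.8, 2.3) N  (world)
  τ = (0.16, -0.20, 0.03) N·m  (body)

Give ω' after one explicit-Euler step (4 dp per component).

ω' = (1.0656, -0.8786, 0.4620)

gyro term ω×Iω = (0.0288, 0.0200, -0.0320)
(τ − ω×Iω)/I = (1.3120, -1.5714, 1.2400)
ω' = ω + α·dt = (1.0656, -0.8786, 0.4620)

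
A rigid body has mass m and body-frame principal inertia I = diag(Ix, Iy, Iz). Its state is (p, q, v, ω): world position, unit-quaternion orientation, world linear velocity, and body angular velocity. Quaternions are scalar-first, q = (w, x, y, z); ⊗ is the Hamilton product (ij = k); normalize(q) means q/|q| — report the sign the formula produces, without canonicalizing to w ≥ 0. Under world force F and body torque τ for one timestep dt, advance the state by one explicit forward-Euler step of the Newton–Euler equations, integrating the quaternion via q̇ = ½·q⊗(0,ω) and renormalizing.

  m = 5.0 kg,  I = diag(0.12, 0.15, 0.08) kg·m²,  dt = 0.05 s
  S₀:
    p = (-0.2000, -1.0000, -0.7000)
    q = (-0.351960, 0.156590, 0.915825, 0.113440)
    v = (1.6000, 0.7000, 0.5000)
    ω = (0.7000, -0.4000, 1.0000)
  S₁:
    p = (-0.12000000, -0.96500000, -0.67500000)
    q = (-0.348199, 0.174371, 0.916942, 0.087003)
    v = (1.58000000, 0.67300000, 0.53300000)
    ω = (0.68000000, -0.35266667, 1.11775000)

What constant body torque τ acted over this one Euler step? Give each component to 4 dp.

rate change Δω = (-0.02000000, 0.04733333, 0.11775000)
ω₀×(Iω₀) = (0.0280, 0.0280, -0.0084)
applied torque τ = (-0.0200, 0.1700, 0.1800)

τ = (-0.0200, 0.1700, 0.1800)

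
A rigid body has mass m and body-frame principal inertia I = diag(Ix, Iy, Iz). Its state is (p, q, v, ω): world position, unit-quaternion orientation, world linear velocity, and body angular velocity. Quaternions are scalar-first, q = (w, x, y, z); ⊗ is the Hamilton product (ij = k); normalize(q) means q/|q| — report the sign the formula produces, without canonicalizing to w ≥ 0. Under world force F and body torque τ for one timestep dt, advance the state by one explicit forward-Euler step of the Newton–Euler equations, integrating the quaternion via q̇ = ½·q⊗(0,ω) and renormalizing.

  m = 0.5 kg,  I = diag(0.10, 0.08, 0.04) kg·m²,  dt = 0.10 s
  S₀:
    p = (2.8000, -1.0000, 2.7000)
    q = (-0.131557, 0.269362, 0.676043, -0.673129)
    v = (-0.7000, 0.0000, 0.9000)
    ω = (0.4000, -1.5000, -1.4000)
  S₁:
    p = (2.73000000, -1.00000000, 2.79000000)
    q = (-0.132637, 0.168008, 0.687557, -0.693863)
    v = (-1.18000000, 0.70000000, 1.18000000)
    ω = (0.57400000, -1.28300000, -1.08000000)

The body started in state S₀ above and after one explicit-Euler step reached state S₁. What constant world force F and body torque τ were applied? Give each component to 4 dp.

F = (-2.4000, 3.5000, 1.4000)
τ = (0.0900, 0.1400, 0.1400)

velocity change Δv = (-0.48000000, 0.70000000, 0.28000000)
F = m·Δv/dt = (-2.4000, 3.5000, 1.4000)
ω₁ − ω₀ = (0.17400000, 0.21700000, 0.32000000)
ω₀×(Iω₀) = (-0.0840, -0.0336, 0.0120)
τ = I·(Δω/dt) + ω₀×(Iω₀) = (0.0900, 0.1400, 0.1400)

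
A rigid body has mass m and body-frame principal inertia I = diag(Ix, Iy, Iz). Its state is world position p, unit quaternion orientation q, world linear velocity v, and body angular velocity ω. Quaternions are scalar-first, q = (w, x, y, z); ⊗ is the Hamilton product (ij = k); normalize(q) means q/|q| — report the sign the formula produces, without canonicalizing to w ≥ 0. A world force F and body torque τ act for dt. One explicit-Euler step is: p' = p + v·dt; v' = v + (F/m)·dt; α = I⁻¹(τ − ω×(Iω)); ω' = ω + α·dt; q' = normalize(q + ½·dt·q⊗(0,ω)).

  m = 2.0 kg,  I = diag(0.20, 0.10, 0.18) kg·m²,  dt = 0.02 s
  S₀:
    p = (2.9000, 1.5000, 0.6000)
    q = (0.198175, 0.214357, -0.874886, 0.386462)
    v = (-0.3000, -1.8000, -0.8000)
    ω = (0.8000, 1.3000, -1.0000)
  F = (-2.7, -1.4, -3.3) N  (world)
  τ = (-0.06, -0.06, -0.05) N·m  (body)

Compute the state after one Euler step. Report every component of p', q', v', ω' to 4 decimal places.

p' = (2.8940, 1.4640, 0.5840)
q' = (0.2117, 0.2196, -0.8669, 0.3942)
v' = (-0.3270, -1.8140, -0.8330)
ω' = (0.8044, 1.2912, -0.9940)

(τ − ω×Iω)/I = (0.2200, -0.4400, 0.3000)
ω + α·dt = (0.8044, 1.2912, -0.9940)
2q̇ = q⊗(0,ω) = (1.3523282, 0.5310254, 0.7811541, 0.7803979)
q + ½dt·q⊗(0,ω), renormalized = (0.2117, 0.2196, -0.8669, 0.3942)
a = F/m = (-1.3500, -0.7000, -1.6500)
new position p' = (2.8940, 1.4640, 0.5840)
v' = v + a·dt = (-0.3270, -1.8140, -0.8330)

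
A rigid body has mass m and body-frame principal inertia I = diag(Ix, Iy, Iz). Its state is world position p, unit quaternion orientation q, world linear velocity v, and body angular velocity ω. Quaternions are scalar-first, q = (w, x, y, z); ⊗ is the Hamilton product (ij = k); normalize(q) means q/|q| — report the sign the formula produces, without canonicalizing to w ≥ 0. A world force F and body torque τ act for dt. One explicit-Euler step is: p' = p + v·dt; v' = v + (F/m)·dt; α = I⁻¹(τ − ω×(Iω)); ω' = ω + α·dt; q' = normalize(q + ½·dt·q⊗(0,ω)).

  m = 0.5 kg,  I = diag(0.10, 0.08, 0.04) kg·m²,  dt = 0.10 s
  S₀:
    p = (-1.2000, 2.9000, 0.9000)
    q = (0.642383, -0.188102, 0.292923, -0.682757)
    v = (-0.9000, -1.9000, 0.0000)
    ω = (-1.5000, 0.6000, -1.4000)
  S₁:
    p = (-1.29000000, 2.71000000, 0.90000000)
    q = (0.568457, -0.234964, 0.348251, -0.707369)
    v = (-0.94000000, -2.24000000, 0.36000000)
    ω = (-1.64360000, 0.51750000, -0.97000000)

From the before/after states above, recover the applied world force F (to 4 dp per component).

v₁ − v₀ = (-0.04000000, -0.34000000, 0.36000000)
applied force F = (-0.2000, -1.7000, 1.8000)

F = (-0.2000, -1.7000, 1.8000)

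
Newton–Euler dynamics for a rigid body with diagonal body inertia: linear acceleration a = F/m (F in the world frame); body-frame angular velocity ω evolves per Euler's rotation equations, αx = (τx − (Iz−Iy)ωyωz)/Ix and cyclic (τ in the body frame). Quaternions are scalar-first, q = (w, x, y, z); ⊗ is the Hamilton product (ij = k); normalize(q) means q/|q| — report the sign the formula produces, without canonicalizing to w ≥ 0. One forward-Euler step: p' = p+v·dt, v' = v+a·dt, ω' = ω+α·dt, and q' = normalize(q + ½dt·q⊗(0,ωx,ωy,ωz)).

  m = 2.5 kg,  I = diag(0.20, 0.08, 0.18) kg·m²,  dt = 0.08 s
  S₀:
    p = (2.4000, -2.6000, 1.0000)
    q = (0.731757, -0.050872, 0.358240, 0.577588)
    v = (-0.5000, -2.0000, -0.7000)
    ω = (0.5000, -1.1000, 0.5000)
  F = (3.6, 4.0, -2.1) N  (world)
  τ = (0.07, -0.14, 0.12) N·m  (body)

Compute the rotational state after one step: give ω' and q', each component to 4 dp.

ω×(Iω) gyroscopic = (-0.0550, 0.0050, 0.0660)
(τ − ω×Iω)/I = (0.6250, -1.8125, 0.3000)
new body rate ω' = (0.5500, -1.2450, 0.5240)
Hamilton product q⊗(0,ω) = (0.1307060, 1.1803453, -0.4907027, 0.2427177)
q + ½dt·q⊗(0,ω), renormalized = (0.7360, -0.0037, 0.3381, 0.5865)

ω' = (0.5500, -1.2450, 0.5240)
q' = (0.7360, -0.0037, 0.3381, 0.5865)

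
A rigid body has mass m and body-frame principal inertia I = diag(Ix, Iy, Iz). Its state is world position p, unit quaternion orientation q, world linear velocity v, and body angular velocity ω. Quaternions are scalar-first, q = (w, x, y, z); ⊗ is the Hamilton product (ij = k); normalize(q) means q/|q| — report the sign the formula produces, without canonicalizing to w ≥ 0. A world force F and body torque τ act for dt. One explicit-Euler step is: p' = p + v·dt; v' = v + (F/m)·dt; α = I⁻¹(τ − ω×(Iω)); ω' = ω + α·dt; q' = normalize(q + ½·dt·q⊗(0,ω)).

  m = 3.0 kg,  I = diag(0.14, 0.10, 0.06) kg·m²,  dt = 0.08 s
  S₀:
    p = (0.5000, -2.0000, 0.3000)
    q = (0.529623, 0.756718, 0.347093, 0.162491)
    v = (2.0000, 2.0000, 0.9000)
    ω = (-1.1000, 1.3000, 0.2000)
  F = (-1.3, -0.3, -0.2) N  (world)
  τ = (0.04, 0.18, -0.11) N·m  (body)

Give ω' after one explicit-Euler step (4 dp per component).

angular accel α = (0.3600, 1.9760, -2.7867)
ω + α·dt = (-1.0712, 1.4581, -0.0229)

ω' = (-1.0712, 1.4581, -0.0229)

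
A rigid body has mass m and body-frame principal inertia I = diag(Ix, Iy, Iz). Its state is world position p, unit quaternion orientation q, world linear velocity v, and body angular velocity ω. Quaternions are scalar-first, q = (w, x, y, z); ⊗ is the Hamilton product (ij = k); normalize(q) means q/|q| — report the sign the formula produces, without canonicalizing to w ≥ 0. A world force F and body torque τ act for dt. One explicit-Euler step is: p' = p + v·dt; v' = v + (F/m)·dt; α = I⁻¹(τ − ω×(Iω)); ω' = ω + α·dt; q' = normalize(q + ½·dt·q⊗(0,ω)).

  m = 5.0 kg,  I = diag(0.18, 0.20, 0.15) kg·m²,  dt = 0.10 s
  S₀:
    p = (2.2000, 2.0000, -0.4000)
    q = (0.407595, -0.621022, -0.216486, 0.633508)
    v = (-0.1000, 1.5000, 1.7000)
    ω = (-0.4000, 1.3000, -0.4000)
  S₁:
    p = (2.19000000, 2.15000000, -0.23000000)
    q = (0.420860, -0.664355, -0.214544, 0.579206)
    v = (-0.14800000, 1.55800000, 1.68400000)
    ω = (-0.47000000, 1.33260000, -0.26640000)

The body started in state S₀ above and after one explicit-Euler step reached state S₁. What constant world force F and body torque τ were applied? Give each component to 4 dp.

F = (-2.4000, 2.9000, -0.8000)
τ = (-0.1000, 0.0700, 0.1900)

v₁ − v₀ = (-0.04800000, 0.05800000, -0.01600000)
applied force F = (-2.4000, 2.9000, -0.8000)
Δω = ω₁−ω₀ = (-0.07000000, 0.03260000, 0.13360000)
ω₀×(Iω₀) = (0.0260, 0.0048, -0.0104)
τ = I·(Δω/dt) + ω₀×(Iω₀) = (-0.1000, 0.0700, 0.1900)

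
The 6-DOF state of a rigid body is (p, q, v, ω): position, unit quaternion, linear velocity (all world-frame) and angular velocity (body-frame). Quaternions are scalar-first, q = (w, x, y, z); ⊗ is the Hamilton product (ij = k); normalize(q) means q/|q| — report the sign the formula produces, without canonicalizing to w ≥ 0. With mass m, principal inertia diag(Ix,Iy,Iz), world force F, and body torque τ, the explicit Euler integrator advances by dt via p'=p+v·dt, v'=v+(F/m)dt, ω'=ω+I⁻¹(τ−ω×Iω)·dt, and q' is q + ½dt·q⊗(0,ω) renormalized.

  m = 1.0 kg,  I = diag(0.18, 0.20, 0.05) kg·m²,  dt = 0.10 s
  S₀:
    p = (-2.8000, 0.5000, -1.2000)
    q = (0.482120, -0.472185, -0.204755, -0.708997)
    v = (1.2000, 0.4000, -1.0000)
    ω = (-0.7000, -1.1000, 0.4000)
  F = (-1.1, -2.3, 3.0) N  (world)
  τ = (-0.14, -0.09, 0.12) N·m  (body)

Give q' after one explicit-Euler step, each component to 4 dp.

q' = (0.4674, -0.5309, -0.1966, -0.6790)

2q̇ = q⊗(0,ω) = (-0.2721612, -1.1992827, 0.1548399, 0.5689230)
updated quaternion q' = (0.4674, -0.5309, -0.1966, -0.6790)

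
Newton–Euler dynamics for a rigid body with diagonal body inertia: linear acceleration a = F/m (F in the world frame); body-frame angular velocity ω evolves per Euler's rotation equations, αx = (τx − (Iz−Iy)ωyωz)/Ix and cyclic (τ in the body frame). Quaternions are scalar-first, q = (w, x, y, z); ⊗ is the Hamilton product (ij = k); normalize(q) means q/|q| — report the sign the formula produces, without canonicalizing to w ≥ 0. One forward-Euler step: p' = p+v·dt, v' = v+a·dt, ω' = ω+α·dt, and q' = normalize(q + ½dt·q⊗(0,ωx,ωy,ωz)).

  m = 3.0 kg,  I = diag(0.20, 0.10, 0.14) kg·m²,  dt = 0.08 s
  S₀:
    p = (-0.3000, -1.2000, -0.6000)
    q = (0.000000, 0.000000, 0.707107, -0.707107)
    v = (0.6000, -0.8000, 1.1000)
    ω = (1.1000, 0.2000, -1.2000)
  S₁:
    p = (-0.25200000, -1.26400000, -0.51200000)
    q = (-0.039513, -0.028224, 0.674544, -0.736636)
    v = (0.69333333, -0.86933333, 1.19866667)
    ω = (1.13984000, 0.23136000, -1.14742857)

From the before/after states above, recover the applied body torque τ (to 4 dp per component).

Δω = ω₁−ω₀ = (0.03984000, 0.03136000, 0.05257143)
gyro term ω₀×Iω₀ = (-0.0096, -0.0792, -0.0220)
τ = I·(Δω/dt) + ω₀×(Iω₀) = (0.0900, -0.0400, 0.0700)

τ = (0.0900, -0.0400, 0.0700)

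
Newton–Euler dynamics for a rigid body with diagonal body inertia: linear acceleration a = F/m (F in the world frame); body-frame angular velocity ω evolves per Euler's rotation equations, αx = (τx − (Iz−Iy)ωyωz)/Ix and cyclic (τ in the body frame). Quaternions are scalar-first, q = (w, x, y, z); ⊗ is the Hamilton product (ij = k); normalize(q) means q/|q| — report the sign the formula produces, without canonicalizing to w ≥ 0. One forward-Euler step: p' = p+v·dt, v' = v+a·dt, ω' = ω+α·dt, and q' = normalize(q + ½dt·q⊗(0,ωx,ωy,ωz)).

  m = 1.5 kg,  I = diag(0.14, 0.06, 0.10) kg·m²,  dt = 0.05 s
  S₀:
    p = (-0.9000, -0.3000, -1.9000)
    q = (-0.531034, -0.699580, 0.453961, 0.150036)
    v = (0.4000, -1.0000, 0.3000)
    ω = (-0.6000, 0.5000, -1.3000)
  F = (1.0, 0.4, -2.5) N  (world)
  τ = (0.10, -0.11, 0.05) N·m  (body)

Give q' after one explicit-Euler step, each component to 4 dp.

q' = (-0.5419, -0.7077, 0.4220, 0.1652)

Hamilton product q⊗(0,ω) = (-0.4516817, -0.3465469, -1.2649926, 0.6129308)
updated quaternion q' = (-0.5419, -0.7077, 0.4220, 0.1652)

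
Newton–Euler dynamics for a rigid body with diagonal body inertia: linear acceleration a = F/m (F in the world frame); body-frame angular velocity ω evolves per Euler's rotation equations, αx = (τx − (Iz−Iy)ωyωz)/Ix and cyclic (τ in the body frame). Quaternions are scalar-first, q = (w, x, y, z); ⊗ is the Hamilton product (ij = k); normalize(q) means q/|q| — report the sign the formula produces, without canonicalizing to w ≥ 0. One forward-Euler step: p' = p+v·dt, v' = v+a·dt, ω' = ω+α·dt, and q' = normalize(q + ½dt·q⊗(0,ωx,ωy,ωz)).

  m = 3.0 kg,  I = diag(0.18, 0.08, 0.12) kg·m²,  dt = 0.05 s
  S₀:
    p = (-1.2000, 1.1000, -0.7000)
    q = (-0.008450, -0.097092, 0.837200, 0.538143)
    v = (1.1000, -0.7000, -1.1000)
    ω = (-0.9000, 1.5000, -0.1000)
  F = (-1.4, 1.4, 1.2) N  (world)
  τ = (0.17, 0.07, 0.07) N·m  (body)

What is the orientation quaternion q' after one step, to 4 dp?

q' = (-0.0406, -0.1191, 0.8237, 0.5528)

2q̇ = q⊗(0,ω) = (-1.2893685, -0.8833295, -0.5067129, 0.6086870)
updated quaternion q' = (-0.0406, -0.1191, 0.8237, 0.5528)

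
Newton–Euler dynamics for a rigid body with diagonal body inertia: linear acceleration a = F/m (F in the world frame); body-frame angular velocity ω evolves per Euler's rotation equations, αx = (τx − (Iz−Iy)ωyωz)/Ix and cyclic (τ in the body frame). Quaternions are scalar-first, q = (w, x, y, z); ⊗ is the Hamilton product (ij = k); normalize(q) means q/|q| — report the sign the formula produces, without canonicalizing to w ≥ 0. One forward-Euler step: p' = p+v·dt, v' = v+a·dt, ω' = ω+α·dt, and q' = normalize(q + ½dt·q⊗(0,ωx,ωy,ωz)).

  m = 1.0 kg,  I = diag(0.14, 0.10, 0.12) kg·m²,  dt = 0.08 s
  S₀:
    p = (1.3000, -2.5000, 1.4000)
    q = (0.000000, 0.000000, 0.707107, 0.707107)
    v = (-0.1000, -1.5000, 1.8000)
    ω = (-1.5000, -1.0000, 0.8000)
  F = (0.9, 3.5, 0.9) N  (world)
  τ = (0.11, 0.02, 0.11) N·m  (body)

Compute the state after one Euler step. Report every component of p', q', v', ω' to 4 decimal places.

p' = (1.2920, -2.6200, 1.5440)
q' = (0.0056, 0.0508, 0.6626, 0.7472)
v' = (-0.0280, -1.2200, 1.8720)
ω' = (-1.4280, -0.9648, 0.9133)

ω×(Iω) gyroscopic = (-0.0160, -0.0240, -0.0600)
α = I⁻¹(τ − ω×Iω) = (0.9000, 0.4400, 1.4167)
ω' = ω + α·dt = (-1.4280, -0.9648, 0.9133)
Hamilton product q⊗(0,ω) = (0.1414214, 1.2727926, -1.0606605, 1.0606605)
q' = normalize(q + ½dt·q⊗(0,ω)) = (0.0056, 0.0508, 0.6626, 0.7472)
a = (0.9000, 3.5000, 0.9000)
new position p' = (1.2920, -2.6200, 1.5440)
v' = v + a·dt = (-0.0280, -1.2200, 1.8720)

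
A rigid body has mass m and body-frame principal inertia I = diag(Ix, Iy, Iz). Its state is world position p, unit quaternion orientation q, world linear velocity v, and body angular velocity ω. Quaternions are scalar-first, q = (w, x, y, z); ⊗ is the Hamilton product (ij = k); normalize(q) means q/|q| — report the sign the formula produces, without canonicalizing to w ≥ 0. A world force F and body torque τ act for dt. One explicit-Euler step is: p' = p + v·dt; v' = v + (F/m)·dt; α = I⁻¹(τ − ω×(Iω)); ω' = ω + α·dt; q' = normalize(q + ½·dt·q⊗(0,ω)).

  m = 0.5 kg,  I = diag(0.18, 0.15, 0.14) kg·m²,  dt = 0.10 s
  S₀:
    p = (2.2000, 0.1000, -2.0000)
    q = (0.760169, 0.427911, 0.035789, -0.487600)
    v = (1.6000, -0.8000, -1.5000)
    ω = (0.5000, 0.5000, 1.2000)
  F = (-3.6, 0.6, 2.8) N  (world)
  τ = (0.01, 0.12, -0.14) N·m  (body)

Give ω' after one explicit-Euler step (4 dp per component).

ω' = (0.5089, 0.5640, 1.1054)

gyro term ω×Iω = (-0.0060, 0.0240, -0.0075)
α = I⁻¹(τ − ω×Iω) = (0.0889, 0.6400, -0.9464)
new body rate ω' = (0.5089, 0.5640, 1.1054)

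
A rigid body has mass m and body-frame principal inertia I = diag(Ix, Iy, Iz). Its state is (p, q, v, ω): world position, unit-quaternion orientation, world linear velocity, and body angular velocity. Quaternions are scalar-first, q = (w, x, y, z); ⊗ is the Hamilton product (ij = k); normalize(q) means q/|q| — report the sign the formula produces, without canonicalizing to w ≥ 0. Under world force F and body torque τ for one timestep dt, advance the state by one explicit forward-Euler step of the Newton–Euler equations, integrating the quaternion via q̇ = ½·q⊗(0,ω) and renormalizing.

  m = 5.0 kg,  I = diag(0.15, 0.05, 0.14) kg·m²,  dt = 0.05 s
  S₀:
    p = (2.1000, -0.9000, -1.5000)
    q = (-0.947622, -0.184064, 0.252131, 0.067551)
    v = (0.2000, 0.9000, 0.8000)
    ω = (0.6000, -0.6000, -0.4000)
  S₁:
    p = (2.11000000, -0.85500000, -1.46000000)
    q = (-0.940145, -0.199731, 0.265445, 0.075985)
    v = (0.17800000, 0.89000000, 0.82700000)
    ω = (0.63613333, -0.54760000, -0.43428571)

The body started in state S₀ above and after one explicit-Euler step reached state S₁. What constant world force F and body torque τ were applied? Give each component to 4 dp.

Δω = ω₁−ω₀ = (0.03613333, 0.05240000, -0.03428571)
applied torque τ = (0.1300, 0.0500, -0.0600)
velocity change Δv = (-0.02200000, -0.01000000, 0.02700000)
F = m·Δv/dt = (-2.2000, -1.0000, 2.7000)

F = (-2.2000, -1.0000, 2.7000)
τ = (0.1300, 0.0500, -0.0600)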